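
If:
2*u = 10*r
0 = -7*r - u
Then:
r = 0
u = 0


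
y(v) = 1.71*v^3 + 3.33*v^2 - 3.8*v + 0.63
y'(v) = 5.13*v^2 + 6.66*v - 3.8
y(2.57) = 41.88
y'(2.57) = 47.20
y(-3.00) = -4.17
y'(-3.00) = 22.39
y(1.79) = 14.31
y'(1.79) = 24.56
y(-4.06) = -43.49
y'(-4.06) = 53.72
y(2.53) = 40.02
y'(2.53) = 45.89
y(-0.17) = 1.36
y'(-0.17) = -4.78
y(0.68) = 0.12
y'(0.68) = 3.10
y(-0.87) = 5.33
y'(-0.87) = -5.71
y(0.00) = 0.63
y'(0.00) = -3.80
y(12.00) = 3389.43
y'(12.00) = 814.84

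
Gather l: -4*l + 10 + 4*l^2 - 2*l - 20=4*l^2 - 6*l - 10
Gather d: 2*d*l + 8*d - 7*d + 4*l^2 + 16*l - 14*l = d*(2*l + 1) + 4*l^2 + 2*l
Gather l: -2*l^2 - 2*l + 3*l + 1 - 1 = -2*l^2 + l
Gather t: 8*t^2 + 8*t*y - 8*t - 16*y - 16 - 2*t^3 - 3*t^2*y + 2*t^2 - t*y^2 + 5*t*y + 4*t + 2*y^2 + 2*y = -2*t^3 + t^2*(10 - 3*y) + t*(-y^2 + 13*y - 4) + 2*y^2 - 14*y - 16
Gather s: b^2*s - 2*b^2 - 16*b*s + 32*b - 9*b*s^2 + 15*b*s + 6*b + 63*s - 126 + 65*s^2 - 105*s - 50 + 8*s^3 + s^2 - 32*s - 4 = -2*b^2 + 38*b + 8*s^3 + s^2*(66 - 9*b) + s*(b^2 - b - 74) - 180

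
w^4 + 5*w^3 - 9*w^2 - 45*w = w*(w - 3)*(w + 3)*(w + 5)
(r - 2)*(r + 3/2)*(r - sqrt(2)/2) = r^3 - sqrt(2)*r^2/2 - r^2/2 - 3*r + sqrt(2)*r/4 + 3*sqrt(2)/2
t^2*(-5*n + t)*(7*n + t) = -35*n^2*t^2 + 2*n*t^3 + t^4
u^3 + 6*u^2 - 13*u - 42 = (u - 3)*(u + 2)*(u + 7)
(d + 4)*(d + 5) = d^2 + 9*d + 20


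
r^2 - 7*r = r*(r - 7)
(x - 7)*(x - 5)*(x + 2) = x^3 - 10*x^2 + 11*x + 70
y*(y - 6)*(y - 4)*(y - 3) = y^4 - 13*y^3 + 54*y^2 - 72*y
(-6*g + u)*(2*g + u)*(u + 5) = -12*g^2*u - 60*g^2 - 4*g*u^2 - 20*g*u + u^3 + 5*u^2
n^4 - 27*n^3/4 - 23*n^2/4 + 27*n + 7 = (n - 7)*(n - 2)*(n + 1/4)*(n + 2)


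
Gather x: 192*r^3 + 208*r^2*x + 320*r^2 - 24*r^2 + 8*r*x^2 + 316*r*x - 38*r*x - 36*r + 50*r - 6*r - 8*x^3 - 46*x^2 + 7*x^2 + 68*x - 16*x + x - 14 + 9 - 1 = 192*r^3 + 296*r^2 + 8*r - 8*x^3 + x^2*(8*r - 39) + x*(208*r^2 + 278*r + 53) - 6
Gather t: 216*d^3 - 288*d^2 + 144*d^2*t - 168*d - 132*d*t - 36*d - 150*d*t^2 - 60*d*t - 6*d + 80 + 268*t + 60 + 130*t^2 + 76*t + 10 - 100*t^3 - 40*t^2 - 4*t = 216*d^3 - 288*d^2 - 210*d - 100*t^3 + t^2*(90 - 150*d) + t*(144*d^2 - 192*d + 340) + 150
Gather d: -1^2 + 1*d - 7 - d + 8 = 0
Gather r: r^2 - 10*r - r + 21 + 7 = r^2 - 11*r + 28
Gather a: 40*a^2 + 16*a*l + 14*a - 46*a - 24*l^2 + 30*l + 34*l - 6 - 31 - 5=40*a^2 + a*(16*l - 32) - 24*l^2 + 64*l - 42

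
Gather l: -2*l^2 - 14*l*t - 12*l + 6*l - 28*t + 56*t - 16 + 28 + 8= -2*l^2 + l*(-14*t - 6) + 28*t + 20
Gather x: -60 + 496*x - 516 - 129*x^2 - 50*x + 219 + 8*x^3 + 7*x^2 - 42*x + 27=8*x^3 - 122*x^2 + 404*x - 330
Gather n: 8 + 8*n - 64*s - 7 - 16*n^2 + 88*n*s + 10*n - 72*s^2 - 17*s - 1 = -16*n^2 + n*(88*s + 18) - 72*s^2 - 81*s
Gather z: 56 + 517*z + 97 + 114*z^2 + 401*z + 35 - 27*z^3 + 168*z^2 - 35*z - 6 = -27*z^3 + 282*z^2 + 883*z + 182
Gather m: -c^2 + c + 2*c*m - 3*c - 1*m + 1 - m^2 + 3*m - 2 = -c^2 - 2*c - m^2 + m*(2*c + 2) - 1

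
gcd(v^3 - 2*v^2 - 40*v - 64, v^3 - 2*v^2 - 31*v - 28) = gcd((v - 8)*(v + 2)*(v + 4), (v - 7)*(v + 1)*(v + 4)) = v + 4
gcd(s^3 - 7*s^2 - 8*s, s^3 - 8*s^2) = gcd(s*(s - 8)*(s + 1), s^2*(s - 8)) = s^2 - 8*s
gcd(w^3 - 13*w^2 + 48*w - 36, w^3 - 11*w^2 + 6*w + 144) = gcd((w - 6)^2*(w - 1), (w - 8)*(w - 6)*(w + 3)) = w - 6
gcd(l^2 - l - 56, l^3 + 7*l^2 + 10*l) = 1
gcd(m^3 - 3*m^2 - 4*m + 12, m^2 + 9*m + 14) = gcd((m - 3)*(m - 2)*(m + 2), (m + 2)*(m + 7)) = m + 2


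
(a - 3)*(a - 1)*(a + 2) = a^3 - 2*a^2 - 5*a + 6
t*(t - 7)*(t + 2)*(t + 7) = t^4 + 2*t^3 - 49*t^2 - 98*t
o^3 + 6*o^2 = o^2*(o + 6)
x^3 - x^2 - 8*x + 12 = (x - 2)^2*(x + 3)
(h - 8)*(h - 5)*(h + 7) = h^3 - 6*h^2 - 51*h + 280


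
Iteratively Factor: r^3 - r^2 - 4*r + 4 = (r + 2)*(r^2 - 3*r + 2) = (r - 1)*(r + 2)*(r - 2)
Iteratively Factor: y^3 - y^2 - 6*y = (y)*(y^2 - y - 6) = y*(y + 2)*(y - 3)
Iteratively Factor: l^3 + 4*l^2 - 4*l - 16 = (l + 2)*(l^2 + 2*l - 8) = (l - 2)*(l + 2)*(l + 4)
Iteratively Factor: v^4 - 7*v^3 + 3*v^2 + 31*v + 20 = (v + 1)*(v^3 - 8*v^2 + 11*v + 20) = (v - 4)*(v + 1)*(v^2 - 4*v - 5) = (v - 4)*(v + 1)^2*(v - 5)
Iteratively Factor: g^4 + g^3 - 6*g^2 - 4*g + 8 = (g + 2)*(g^3 - g^2 - 4*g + 4) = (g + 2)^2*(g^2 - 3*g + 2) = (g - 1)*(g + 2)^2*(g - 2)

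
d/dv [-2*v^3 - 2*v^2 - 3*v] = -6*v^2 - 4*v - 3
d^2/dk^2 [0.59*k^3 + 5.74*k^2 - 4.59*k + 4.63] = 3.54*k + 11.48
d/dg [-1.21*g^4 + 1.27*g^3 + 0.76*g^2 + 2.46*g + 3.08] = -4.84*g^3 + 3.81*g^2 + 1.52*g + 2.46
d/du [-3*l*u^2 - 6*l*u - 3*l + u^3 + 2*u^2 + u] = -6*l*u - 6*l + 3*u^2 + 4*u + 1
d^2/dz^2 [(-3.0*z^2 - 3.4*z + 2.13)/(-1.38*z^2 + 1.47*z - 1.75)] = (25.12152*z^3 - 67.808232*z^2 - 23.340492*z + 36.950466)/(2.628072*z^6 - 8.398404*z^5 + 18.944226*z^4 - 24.476823*z^3 + 24.023475*z^2 - 13.505625*z + 5.359375)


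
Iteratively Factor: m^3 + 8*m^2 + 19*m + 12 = (m + 3)*(m^2 + 5*m + 4) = (m + 3)*(m + 4)*(m + 1)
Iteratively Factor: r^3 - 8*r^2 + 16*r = (r - 4)*(r^2 - 4*r) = r*(r - 4)*(r - 4)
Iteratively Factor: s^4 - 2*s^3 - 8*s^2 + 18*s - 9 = (s - 3)*(s^3 + s^2 - 5*s + 3) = (s - 3)*(s - 1)*(s^2 + 2*s - 3) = (s - 3)*(s - 1)*(s + 3)*(s - 1)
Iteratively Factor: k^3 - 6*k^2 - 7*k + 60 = (k - 5)*(k^2 - k - 12) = (k - 5)*(k - 4)*(k + 3)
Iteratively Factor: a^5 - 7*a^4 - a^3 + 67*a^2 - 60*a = (a - 4)*(a^4 - 3*a^3 - 13*a^2 + 15*a) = a*(a - 4)*(a^3 - 3*a^2 - 13*a + 15) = a*(a - 4)*(a - 1)*(a^2 - 2*a - 15) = a*(a - 4)*(a - 1)*(a + 3)*(a - 5)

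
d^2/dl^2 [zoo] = 0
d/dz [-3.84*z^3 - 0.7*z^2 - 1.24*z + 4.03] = -11.52*z^2 - 1.4*z - 1.24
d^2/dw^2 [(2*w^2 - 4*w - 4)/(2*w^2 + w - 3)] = 4*(-10*w^3 - 6*w^2 - 48*w - 11)/(8*w^6 + 12*w^5 - 30*w^4 - 35*w^3 + 45*w^2 + 27*w - 27)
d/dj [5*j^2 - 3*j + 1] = 10*j - 3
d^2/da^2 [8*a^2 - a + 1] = 16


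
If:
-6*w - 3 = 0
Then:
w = -1/2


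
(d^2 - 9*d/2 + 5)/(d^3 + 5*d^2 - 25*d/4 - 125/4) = 2*(d - 2)/(2*d^2 + 15*d + 25)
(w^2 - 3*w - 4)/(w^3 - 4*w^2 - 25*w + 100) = (w + 1)/(w^2 - 25)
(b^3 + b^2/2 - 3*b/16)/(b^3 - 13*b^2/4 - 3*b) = (b - 1/4)/(b - 4)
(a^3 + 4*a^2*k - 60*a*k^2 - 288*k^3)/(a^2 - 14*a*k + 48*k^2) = (a^2 + 12*a*k + 36*k^2)/(a - 6*k)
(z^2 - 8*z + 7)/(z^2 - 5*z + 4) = (z - 7)/(z - 4)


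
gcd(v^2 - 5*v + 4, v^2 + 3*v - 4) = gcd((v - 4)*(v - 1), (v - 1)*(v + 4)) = v - 1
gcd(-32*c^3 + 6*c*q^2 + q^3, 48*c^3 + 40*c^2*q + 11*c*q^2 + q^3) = 16*c^2 + 8*c*q + q^2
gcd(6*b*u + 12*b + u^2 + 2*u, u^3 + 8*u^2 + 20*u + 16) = u + 2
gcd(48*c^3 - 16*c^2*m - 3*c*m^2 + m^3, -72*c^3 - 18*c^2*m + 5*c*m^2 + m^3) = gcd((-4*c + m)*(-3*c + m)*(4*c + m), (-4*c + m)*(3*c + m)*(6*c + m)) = 4*c - m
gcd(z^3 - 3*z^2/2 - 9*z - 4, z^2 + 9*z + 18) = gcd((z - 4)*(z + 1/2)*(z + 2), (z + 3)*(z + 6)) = 1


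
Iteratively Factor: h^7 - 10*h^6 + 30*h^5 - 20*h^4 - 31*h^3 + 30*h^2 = (h - 1)*(h^6 - 9*h^5 + 21*h^4 + h^3 - 30*h^2) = (h - 2)*(h - 1)*(h^5 - 7*h^4 + 7*h^3 + 15*h^2) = (h - 3)*(h - 2)*(h - 1)*(h^4 - 4*h^3 - 5*h^2) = (h - 3)*(h - 2)*(h - 1)*(h + 1)*(h^3 - 5*h^2) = h*(h - 3)*(h - 2)*(h - 1)*(h + 1)*(h^2 - 5*h) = h^2*(h - 3)*(h - 2)*(h - 1)*(h + 1)*(h - 5)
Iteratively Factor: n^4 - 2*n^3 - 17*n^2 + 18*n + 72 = (n + 3)*(n^3 - 5*n^2 - 2*n + 24) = (n + 2)*(n + 3)*(n^2 - 7*n + 12) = (n - 4)*(n + 2)*(n + 3)*(n - 3)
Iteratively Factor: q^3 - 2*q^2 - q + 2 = (q - 1)*(q^2 - q - 2) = (q - 2)*(q - 1)*(q + 1)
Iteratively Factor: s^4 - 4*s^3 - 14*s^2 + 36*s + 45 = (s + 1)*(s^3 - 5*s^2 - 9*s + 45) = (s + 1)*(s + 3)*(s^2 - 8*s + 15) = (s - 3)*(s + 1)*(s + 3)*(s - 5)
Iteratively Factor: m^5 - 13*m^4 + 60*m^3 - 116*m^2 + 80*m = (m - 2)*(m^4 - 11*m^3 + 38*m^2 - 40*m) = m*(m - 2)*(m^3 - 11*m^2 + 38*m - 40) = m*(m - 5)*(m - 2)*(m^2 - 6*m + 8) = m*(m - 5)*(m - 4)*(m - 2)*(m - 2)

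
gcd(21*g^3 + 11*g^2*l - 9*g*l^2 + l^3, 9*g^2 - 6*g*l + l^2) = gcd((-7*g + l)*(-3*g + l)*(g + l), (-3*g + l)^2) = 3*g - l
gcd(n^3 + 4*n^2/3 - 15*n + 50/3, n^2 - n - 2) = n - 2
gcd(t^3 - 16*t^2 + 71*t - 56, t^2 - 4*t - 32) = t - 8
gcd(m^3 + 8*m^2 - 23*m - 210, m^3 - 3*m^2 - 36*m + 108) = m + 6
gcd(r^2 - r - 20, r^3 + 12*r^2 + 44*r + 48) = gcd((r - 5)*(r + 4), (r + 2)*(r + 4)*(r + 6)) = r + 4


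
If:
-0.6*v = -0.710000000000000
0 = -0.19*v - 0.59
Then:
No Solution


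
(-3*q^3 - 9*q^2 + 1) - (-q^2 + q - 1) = -3*q^3 - 8*q^2 - q + 2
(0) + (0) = 0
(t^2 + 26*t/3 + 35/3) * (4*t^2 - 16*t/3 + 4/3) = 4*t^4 + 88*t^3/3 + 16*t^2/9 - 152*t/3 + 140/9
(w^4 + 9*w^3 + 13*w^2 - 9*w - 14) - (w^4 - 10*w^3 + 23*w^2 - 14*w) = 19*w^3 - 10*w^2 + 5*w - 14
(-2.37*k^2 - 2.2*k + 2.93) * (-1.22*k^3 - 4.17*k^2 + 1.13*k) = 2.8914*k^5 + 12.5669*k^4 + 2.9213*k^3 - 14.7041*k^2 + 3.3109*k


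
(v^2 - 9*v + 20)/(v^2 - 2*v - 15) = (v - 4)/(v + 3)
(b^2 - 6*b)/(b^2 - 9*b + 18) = b/(b - 3)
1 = 1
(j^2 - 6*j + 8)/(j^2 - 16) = (j - 2)/(j + 4)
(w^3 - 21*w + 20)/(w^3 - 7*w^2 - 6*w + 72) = (w^2 + 4*w - 5)/(w^2 - 3*w - 18)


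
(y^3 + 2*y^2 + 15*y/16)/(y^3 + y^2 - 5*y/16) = (4*y + 3)/(4*y - 1)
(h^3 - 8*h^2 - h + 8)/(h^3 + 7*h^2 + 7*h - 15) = (h^2 - 7*h - 8)/(h^2 + 8*h + 15)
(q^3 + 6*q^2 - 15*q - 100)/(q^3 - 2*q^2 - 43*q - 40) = (q^2 + q - 20)/(q^2 - 7*q - 8)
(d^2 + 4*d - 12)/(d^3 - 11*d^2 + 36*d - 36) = (d + 6)/(d^2 - 9*d + 18)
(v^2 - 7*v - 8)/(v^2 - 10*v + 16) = (v + 1)/(v - 2)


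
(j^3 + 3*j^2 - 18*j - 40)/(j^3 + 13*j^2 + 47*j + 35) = (j^2 - 2*j - 8)/(j^2 + 8*j + 7)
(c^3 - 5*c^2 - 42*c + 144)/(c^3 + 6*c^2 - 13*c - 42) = (c^2 - 2*c - 48)/(c^2 + 9*c + 14)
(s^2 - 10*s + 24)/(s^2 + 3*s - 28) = (s - 6)/(s + 7)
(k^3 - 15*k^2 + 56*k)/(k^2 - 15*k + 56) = k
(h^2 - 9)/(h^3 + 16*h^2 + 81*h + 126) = (h - 3)/(h^2 + 13*h + 42)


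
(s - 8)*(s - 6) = s^2 - 14*s + 48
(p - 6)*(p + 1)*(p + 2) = p^3 - 3*p^2 - 16*p - 12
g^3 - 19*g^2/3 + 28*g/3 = g*(g - 4)*(g - 7/3)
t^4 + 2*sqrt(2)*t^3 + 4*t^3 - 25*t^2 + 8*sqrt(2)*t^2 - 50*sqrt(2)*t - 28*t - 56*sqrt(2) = (t - 4)*(t + 1)*(t + 7)*(t + 2*sqrt(2))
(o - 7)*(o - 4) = o^2 - 11*o + 28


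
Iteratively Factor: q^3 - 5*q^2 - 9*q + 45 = (q + 3)*(q^2 - 8*q + 15) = (q - 3)*(q + 3)*(q - 5)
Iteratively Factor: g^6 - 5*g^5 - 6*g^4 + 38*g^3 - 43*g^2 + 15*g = (g - 5)*(g^5 - 6*g^3 + 8*g^2 - 3*g) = (g - 5)*(g - 1)*(g^4 + g^3 - 5*g^2 + 3*g) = g*(g - 5)*(g - 1)*(g^3 + g^2 - 5*g + 3) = g*(g - 5)*(g - 1)^2*(g^2 + 2*g - 3) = g*(g - 5)*(g - 1)^2*(g + 3)*(g - 1)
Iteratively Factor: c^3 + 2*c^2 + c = (c + 1)*(c^2 + c) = (c + 1)^2*(c)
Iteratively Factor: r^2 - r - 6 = (r + 2)*(r - 3)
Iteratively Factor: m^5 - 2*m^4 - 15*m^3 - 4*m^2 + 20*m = (m)*(m^4 - 2*m^3 - 15*m^2 - 4*m + 20) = m*(m - 1)*(m^3 - m^2 - 16*m - 20) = m*(m - 1)*(m + 2)*(m^2 - 3*m - 10) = m*(m - 1)*(m + 2)^2*(m - 5)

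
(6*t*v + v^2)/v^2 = (6*t + v)/v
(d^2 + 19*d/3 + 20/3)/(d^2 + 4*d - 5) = (d + 4/3)/(d - 1)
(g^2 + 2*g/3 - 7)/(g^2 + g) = (g^2 + 2*g/3 - 7)/(g*(g + 1))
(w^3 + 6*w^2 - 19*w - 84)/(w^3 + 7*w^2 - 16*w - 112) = (w + 3)/(w + 4)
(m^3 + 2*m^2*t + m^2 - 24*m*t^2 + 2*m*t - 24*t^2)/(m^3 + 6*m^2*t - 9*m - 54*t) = (m^2 - 4*m*t + m - 4*t)/(m^2 - 9)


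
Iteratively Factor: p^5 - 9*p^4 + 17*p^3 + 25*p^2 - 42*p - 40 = (p + 1)*(p^4 - 10*p^3 + 27*p^2 - 2*p - 40) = (p - 5)*(p + 1)*(p^3 - 5*p^2 + 2*p + 8) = (p - 5)*(p + 1)^2*(p^2 - 6*p + 8) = (p - 5)*(p - 4)*(p + 1)^2*(p - 2)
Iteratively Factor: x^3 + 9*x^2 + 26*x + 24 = (x + 4)*(x^2 + 5*x + 6) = (x + 3)*(x + 4)*(x + 2)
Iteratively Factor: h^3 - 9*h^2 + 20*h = (h)*(h^2 - 9*h + 20) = h*(h - 4)*(h - 5)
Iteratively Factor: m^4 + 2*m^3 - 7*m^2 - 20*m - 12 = (m + 2)*(m^3 - 7*m - 6) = (m + 1)*(m + 2)*(m^2 - m - 6) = (m + 1)*(m + 2)^2*(m - 3)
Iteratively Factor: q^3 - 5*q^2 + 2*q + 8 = (q + 1)*(q^2 - 6*q + 8) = (q - 2)*(q + 1)*(q - 4)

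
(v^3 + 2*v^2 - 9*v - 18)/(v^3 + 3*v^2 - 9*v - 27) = (v + 2)/(v + 3)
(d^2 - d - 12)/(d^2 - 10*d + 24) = (d + 3)/(d - 6)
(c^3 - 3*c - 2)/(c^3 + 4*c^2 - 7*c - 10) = (c + 1)/(c + 5)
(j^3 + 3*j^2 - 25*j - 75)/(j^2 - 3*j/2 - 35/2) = 2*(j^2 + 8*j + 15)/(2*j + 7)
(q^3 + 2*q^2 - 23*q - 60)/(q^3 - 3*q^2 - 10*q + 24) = (q^2 - q - 20)/(q^2 - 6*q + 8)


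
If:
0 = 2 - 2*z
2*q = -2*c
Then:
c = -q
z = 1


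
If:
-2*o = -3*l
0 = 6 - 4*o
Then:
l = 1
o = 3/2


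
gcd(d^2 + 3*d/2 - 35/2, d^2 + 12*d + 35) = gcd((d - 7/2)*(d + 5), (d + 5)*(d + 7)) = d + 5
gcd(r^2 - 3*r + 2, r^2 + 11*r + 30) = 1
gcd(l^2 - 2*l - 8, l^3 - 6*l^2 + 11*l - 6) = 1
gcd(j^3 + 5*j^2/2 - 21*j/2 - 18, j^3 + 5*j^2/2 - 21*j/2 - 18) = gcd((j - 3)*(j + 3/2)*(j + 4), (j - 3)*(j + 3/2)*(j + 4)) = j^3 + 5*j^2/2 - 21*j/2 - 18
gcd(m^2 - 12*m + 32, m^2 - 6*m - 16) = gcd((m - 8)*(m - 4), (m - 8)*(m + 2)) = m - 8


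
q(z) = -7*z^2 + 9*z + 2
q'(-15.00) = 219.00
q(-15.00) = -1708.00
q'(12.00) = -159.00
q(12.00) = -898.00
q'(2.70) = -28.80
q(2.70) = -24.73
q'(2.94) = -32.16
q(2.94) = -32.05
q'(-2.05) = 37.70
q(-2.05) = -45.87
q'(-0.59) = 17.26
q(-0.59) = -5.75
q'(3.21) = -35.94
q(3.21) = -41.24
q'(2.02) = -19.28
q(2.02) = -8.38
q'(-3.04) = 51.56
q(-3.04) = -90.05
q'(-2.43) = 43.02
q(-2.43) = -61.20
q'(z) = 9 - 14*z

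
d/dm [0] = 0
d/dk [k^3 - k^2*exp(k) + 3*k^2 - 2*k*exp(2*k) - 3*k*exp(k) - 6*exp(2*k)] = -k^2*exp(k) + 3*k^2 - 4*k*exp(2*k) - 5*k*exp(k) + 6*k - 14*exp(2*k) - 3*exp(k)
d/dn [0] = 0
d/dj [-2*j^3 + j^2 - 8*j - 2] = -6*j^2 + 2*j - 8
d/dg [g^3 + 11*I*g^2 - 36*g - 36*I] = 3*g^2 + 22*I*g - 36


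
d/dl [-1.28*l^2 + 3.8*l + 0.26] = 3.8 - 2.56*l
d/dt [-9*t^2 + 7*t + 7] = 7 - 18*t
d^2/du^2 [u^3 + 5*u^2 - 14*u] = 6*u + 10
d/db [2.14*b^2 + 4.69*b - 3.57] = 4.28*b + 4.69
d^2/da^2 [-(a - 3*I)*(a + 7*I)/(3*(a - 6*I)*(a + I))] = 2*(-3*I*a^3 - 15*a^2 + 129*I*a + 245)/(a^6 - 15*I*a^5 - 57*a^4 - 55*I*a^3 - 342*a^2 - 540*I*a + 216)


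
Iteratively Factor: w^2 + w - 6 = (w - 2)*(w + 3)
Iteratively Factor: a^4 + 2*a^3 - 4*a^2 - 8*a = (a - 2)*(a^3 + 4*a^2 + 4*a) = a*(a - 2)*(a^2 + 4*a + 4) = a*(a - 2)*(a + 2)*(a + 2)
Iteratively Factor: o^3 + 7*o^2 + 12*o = (o)*(o^2 + 7*o + 12) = o*(o + 4)*(o + 3)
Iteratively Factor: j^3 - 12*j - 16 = (j - 4)*(j^2 + 4*j + 4) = (j - 4)*(j + 2)*(j + 2)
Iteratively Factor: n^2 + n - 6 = (n - 2)*(n + 3)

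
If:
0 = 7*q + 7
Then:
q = -1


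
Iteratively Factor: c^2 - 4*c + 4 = (c - 2)*(c - 2)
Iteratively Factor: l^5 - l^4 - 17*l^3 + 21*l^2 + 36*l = (l - 3)*(l^4 + 2*l^3 - 11*l^2 - 12*l) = (l - 3)*(l + 4)*(l^3 - 2*l^2 - 3*l) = (l - 3)*(l + 1)*(l + 4)*(l^2 - 3*l) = (l - 3)^2*(l + 1)*(l + 4)*(l)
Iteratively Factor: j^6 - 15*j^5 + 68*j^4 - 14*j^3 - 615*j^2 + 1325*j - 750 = (j - 2)*(j^5 - 13*j^4 + 42*j^3 + 70*j^2 - 475*j + 375) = (j - 5)*(j - 2)*(j^4 - 8*j^3 + 2*j^2 + 80*j - 75) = (j - 5)*(j - 2)*(j - 1)*(j^3 - 7*j^2 - 5*j + 75) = (j - 5)^2*(j - 2)*(j - 1)*(j^2 - 2*j - 15) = (j - 5)^2*(j - 2)*(j - 1)*(j + 3)*(j - 5)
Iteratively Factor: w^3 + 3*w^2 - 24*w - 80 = (w + 4)*(w^2 - w - 20) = (w - 5)*(w + 4)*(w + 4)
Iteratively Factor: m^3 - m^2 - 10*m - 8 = (m - 4)*(m^2 + 3*m + 2) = (m - 4)*(m + 1)*(m + 2)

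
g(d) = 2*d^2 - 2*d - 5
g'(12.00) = 46.00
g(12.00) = 259.00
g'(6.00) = 22.00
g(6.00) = 55.00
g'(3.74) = 12.96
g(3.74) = 15.50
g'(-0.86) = -5.44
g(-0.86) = -1.80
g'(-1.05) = -6.20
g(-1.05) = -0.70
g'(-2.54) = -12.16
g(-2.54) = 12.98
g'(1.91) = 5.64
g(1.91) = -1.52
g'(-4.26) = -19.04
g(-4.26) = 39.82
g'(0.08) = -1.68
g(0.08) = -5.15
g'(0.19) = -1.24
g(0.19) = -5.31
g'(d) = 4*d - 2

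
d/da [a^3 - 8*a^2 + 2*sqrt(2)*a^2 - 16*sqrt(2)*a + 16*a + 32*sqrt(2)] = 3*a^2 - 16*a + 4*sqrt(2)*a - 16*sqrt(2) + 16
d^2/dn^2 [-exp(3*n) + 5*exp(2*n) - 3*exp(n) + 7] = (-9*exp(2*n) + 20*exp(n) - 3)*exp(n)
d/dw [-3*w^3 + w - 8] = 1 - 9*w^2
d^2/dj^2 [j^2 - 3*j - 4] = 2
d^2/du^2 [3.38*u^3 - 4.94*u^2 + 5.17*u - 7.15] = 20.28*u - 9.88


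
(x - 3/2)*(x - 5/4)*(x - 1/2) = x^3 - 13*x^2/4 + 13*x/4 - 15/16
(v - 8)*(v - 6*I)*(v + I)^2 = v^4 - 8*v^3 - 4*I*v^3 + 11*v^2 + 32*I*v^2 - 88*v + 6*I*v - 48*I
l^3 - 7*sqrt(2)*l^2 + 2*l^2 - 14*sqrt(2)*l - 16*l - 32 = (l + 2)*(l - 8*sqrt(2))*(l + sqrt(2))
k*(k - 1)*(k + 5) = k^3 + 4*k^2 - 5*k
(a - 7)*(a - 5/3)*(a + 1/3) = a^3 - 25*a^2/3 + 79*a/9 + 35/9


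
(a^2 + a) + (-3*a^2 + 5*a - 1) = -2*a^2 + 6*a - 1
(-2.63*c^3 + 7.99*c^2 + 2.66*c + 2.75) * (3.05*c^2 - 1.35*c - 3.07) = -8.0215*c^5 + 27.92*c^4 + 5.4006*c^3 - 19.7328*c^2 - 11.8787*c - 8.4425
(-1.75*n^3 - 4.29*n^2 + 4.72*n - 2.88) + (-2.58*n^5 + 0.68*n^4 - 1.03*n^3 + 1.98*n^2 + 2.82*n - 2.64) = -2.58*n^5 + 0.68*n^4 - 2.78*n^3 - 2.31*n^2 + 7.54*n - 5.52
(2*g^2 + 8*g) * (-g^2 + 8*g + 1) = -2*g^4 + 8*g^3 + 66*g^2 + 8*g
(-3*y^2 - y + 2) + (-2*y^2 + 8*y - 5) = -5*y^2 + 7*y - 3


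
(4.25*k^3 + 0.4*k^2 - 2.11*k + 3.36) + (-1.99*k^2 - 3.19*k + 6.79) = 4.25*k^3 - 1.59*k^2 - 5.3*k + 10.15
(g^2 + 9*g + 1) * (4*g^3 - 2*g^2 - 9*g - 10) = 4*g^5 + 34*g^4 - 23*g^3 - 93*g^2 - 99*g - 10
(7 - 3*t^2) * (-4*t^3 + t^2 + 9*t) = 12*t^5 - 3*t^4 - 55*t^3 + 7*t^2 + 63*t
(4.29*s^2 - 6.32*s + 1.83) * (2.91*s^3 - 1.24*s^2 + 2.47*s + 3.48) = 12.4839*s^5 - 23.7108*s^4 + 23.7584*s^3 - 2.9504*s^2 - 17.4735*s + 6.3684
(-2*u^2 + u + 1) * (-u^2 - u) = 2*u^4 + u^3 - 2*u^2 - u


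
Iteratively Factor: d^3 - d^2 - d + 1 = (d - 1)*(d^2 - 1) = (d - 1)*(d + 1)*(d - 1)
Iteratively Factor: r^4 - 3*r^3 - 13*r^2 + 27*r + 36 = (r - 3)*(r^3 - 13*r - 12) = (r - 3)*(r + 1)*(r^2 - r - 12) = (r - 3)*(r + 1)*(r + 3)*(r - 4)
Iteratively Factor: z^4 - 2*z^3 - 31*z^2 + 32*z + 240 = (z - 4)*(z^3 + 2*z^2 - 23*z - 60) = (z - 4)*(z + 4)*(z^2 - 2*z - 15) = (z - 4)*(z + 3)*(z + 4)*(z - 5)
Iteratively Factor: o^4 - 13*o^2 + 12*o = (o)*(o^3 - 13*o + 12) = o*(o - 3)*(o^2 + 3*o - 4) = o*(o - 3)*(o + 4)*(o - 1)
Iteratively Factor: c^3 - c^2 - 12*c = (c)*(c^2 - c - 12) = c*(c - 4)*(c + 3)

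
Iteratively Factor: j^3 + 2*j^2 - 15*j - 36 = (j + 3)*(j^2 - j - 12) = (j + 3)^2*(j - 4)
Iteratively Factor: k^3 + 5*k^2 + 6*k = (k)*(k^2 + 5*k + 6) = k*(k + 3)*(k + 2)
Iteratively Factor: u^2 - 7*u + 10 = (u - 2)*(u - 5)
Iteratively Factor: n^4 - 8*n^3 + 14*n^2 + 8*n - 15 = (n - 5)*(n^3 - 3*n^2 - n + 3) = (n - 5)*(n - 3)*(n^2 - 1) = (n - 5)*(n - 3)*(n + 1)*(n - 1)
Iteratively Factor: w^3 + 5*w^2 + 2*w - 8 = (w + 2)*(w^2 + 3*w - 4) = (w + 2)*(w + 4)*(w - 1)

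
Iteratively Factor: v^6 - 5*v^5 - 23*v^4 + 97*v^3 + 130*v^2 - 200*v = (v - 5)*(v^5 - 23*v^3 - 18*v^2 + 40*v) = (v - 5)^2*(v^4 + 5*v^3 + 2*v^2 - 8*v) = v*(v - 5)^2*(v^3 + 5*v^2 + 2*v - 8) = v*(v - 5)^2*(v + 2)*(v^2 + 3*v - 4) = v*(v - 5)^2*(v - 1)*(v + 2)*(v + 4)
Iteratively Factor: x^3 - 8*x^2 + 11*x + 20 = (x - 4)*(x^2 - 4*x - 5) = (x - 5)*(x - 4)*(x + 1)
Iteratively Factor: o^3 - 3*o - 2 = (o - 2)*(o^2 + 2*o + 1) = (o - 2)*(o + 1)*(o + 1)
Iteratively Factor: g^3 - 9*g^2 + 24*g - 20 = (g - 2)*(g^2 - 7*g + 10) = (g - 2)^2*(g - 5)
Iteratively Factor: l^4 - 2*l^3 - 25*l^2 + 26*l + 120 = (l + 4)*(l^3 - 6*l^2 - l + 30) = (l - 5)*(l + 4)*(l^2 - l - 6) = (l - 5)*(l + 2)*(l + 4)*(l - 3)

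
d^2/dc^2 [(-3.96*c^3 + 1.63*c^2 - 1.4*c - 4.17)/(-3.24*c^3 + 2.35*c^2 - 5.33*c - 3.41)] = (1.13686837721616e-13*c^7 + 26.080704*c^6 - 322.136352*c^5 + 105.215112*c^4 - 41.1400740000001*c^3 + 738.108312*c^2 - 246.221922*c + 214.96437)/(34.012224*c^9 - 74.00808*c^8 + 221.535324*c^7 - 149.083147*c^6 + 208.656843*c^5 + 209.540262*c^4 + 8.17283900000001*c^3 + 208.644942*c^2 + 185.933319*c + 39.651821)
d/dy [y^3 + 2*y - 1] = 3*y^2 + 2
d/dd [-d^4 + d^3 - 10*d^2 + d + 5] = -4*d^3 + 3*d^2 - 20*d + 1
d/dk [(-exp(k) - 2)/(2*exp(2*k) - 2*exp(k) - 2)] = ((exp(k) + 2)*(2*exp(k) - 1) - exp(2*k) + exp(k) + 1)*exp(k)/(2*(-exp(2*k) + exp(k) + 1)^2)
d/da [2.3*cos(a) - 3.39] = -2.3*sin(a)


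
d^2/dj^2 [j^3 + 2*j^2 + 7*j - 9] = 6*j + 4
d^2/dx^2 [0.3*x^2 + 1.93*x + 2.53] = 0.600000000000000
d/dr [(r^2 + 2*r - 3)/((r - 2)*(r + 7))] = (3*r^2 - 22*r - 13)/(r^4 + 10*r^3 - 3*r^2 - 140*r + 196)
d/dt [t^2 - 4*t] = 2*t - 4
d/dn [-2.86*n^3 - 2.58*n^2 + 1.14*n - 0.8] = -8.58*n^2 - 5.16*n + 1.14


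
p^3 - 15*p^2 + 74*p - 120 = (p - 6)*(p - 5)*(p - 4)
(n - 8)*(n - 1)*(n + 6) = n^3 - 3*n^2 - 46*n + 48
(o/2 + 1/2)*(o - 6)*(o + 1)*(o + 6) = o^4/2 + o^3 - 35*o^2/2 - 36*o - 18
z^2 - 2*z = z*(z - 2)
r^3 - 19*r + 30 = (r - 3)*(r - 2)*(r + 5)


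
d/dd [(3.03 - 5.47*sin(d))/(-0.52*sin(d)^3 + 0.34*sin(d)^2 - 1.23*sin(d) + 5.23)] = (-5.6888*sin(d)^3 + 6.5866*sin(d)^2 - 2.0604*sin(d) - 24.8812)*cos(d)/(0.2704*sin(d)^6 - 0.3536*sin(d)^5 + 1.3948*sin(d)^4 - 6.2756*sin(d)^3 + 5.0693*sin(d)^2 - 12.8658*sin(d) + 27.3529)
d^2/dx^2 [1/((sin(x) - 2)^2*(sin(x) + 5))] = (-9*sin(x)^4 - 47*sin(x)^3 - 112*sin(x)^2 - 16*sin(x) + 118)/((sin(x) - 2)^4*(sin(x) + 5)^3)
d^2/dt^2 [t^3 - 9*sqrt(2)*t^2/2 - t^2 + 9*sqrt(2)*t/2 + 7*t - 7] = 6*t - 9*sqrt(2) - 2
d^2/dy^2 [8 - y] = 0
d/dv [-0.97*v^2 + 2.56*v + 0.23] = 2.56 - 1.94*v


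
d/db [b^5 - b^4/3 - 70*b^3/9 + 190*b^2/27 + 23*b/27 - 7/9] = 5*b^4 - 4*b^3/3 - 70*b^2/3 + 380*b/27 + 23/27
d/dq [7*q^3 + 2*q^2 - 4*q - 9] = 21*q^2 + 4*q - 4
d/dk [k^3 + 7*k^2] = k*(3*k + 14)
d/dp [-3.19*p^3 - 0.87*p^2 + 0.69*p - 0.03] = -9.57*p^2 - 1.74*p + 0.69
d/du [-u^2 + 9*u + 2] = 9 - 2*u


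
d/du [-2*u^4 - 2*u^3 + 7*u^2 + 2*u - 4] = -8*u^3 - 6*u^2 + 14*u + 2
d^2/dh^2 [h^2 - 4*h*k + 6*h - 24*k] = 2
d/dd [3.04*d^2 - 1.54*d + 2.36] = 6.08*d - 1.54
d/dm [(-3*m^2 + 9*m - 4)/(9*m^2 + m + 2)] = 2*(-42*m^2 + 30*m + 11)/(81*m^4 + 18*m^3 + 37*m^2 + 4*m + 4)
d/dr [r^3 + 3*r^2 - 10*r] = 3*r^2 + 6*r - 10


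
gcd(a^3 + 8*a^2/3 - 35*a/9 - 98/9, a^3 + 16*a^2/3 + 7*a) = a + 7/3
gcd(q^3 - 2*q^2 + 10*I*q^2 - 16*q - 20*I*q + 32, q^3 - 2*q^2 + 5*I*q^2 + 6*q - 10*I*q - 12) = q - 2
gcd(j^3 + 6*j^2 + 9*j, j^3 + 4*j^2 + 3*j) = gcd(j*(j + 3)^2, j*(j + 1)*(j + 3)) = j^2 + 3*j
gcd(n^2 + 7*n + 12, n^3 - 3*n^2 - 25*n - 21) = n + 3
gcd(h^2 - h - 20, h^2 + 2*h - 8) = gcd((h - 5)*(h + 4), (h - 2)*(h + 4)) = h + 4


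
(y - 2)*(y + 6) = y^2 + 4*y - 12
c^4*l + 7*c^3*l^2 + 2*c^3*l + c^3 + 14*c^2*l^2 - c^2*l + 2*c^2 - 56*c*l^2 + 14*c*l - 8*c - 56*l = (c - 2)*(c + 4)*(c + 7*l)*(c*l + 1)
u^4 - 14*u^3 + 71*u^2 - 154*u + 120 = (u - 5)*(u - 4)*(u - 3)*(u - 2)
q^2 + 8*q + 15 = (q + 3)*(q + 5)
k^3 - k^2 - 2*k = k*(k - 2)*(k + 1)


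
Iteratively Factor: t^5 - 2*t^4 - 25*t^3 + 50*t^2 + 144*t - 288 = (t - 4)*(t^4 + 2*t^3 - 17*t^2 - 18*t + 72) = (t - 4)*(t + 4)*(t^3 - 2*t^2 - 9*t + 18) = (t - 4)*(t + 3)*(t + 4)*(t^2 - 5*t + 6) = (t - 4)*(t - 3)*(t + 3)*(t + 4)*(t - 2)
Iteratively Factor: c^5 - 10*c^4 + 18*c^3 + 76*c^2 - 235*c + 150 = (c - 1)*(c^4 - 9*c^3 + 9*c^2 + 85*c - 150) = (c - 5)*(c - 1)*(c^3 - 4*c^2 - 11*c + 30) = (c - 5)*(c - 1)*(c + 3)*(c^2 - 7*c + 10) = (c - 5)^2*(c - 1)*(c + 3)*(c - 2)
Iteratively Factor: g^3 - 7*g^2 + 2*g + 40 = (g - 4)*(g^2 - 3*g - 10) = (g - 5)*(g - 4)*(g + 2)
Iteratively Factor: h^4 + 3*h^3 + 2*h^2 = (h + 2)*(h^3 + h^2) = h*(h + 2)*(h^2 + h) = h^2*(h + 2)*(h + 1)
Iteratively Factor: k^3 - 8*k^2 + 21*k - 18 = (k - 2)*(k^2 - 6*k + 9) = (k - 3)*(k - 2)*(k - 3)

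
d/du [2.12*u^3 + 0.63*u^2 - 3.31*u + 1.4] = 6.36*u^2 + 1.26*u - 3.31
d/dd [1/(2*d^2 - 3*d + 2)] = (3 - 4*d)/(2*d^2 - 3*d + 2)^2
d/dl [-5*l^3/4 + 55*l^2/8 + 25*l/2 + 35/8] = -15*l^2/4 + 55*l/4 + 25/2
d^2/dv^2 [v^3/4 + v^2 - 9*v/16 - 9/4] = 3*v/2 + 2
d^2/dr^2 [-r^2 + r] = -2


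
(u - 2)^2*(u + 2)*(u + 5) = u^4 + 3*u^3 - 14*u^2 - 12*u + 40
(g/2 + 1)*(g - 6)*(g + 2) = g^3/2 - g^2 - 10*g - 12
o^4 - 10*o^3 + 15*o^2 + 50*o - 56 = (o - 7)*(o - 4)*(o - 1)*(o + 2)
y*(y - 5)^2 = y^3 - 10*y^2 + 25*y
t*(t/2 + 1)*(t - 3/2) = t^3/2 + t^2/4 - 3*t/2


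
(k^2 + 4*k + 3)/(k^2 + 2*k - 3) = (k + 1)/(k - 1)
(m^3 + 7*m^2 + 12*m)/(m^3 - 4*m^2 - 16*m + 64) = m*(m + 3)/(m^2 - 8*m + 16)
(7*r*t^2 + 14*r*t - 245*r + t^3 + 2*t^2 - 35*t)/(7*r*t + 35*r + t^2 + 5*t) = (t^2 + 2*t - 35)/(t + 5)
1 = 1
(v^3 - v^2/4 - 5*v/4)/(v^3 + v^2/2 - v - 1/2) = v*(4*v - 5)/(2*(2*v^2 - v - 1))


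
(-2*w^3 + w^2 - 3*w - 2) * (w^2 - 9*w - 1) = -2*w^5 + 19*w^4 - 10*w^3 + 24*w^2 + 21*w + 2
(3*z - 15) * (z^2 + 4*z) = 3*z^3 - 3*z^2 - 60*z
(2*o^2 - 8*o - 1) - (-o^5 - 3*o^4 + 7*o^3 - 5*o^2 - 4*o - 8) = o^5 + 3*o^4 - 7*o^3 + 7*o^2 - 4*o + 7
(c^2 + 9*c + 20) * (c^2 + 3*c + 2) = c^4 + 12*c^3 + 49*c^2 + 78*c + 40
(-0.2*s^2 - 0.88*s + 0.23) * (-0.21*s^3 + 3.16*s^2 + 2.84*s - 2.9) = 0.042*s^5 - 0.4472*s^4 - 3.3971*s^3 - 1.1924*s^2 + 3.2052*s - 0.667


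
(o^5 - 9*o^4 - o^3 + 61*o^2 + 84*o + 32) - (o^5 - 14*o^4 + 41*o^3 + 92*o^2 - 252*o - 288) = 5*o^4 - 42*o^3 - 31*o^2 + 336*o + 320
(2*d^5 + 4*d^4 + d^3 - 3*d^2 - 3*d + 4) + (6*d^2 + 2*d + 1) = 2*d^5 + 4*d^4 + d^3 + 3*d^2 - d + 5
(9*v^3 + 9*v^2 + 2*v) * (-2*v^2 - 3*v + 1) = -18*v^5 - 45*v^4 - 22*v^3 + 3*v^2 + 2*v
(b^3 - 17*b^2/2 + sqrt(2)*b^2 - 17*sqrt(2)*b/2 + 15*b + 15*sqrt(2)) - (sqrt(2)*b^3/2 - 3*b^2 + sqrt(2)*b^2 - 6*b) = -sqrt(2)*b^3/2 + b^3 - 11*b^2/2 - 17*sqrt(2)*b/2 + 21*b + 15*sqrt(2)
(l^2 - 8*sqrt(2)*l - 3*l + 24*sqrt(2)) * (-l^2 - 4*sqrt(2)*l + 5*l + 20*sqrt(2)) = -l^4 + 4*sqrt(2)*l^3 + 8*l^3 - 32*sqrt(2)*l^2 + 49*l^2 - 512*l + 60*sqrt(2)*l + 960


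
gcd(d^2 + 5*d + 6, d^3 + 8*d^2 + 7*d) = 1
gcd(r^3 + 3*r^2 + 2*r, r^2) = r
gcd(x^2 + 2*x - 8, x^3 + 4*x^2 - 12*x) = x - 2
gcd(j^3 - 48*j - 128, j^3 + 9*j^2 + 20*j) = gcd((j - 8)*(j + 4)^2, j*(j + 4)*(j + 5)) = j + 4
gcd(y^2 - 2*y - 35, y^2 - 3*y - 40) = y + 5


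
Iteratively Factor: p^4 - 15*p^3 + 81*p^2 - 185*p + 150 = (p - 3)*(p^3 - 12*p^2 + 45*p - 50) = (p - 3)*(p - 2)*(p^2 - 10*p + 25) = (p - 5)*(p - 3)*(p - 2)*(p - 5)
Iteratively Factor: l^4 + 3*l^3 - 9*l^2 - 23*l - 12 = (l + 1)*(l^3 + 2*l^2 - 11*l - 12) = (l - 3)*(l + 1)*(l^2 + 5*l + 4) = (l - 3)*(l + 1)*(l + 4)*(l + 1)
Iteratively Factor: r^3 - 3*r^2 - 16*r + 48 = (r + 4)*(r^2 - 7*r + 12) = (r - 4)*(r + 4)*(r - 3)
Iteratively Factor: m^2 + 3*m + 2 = (m + 2)*(m + 1)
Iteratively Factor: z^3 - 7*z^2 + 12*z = (z - 3)*(z^2 - 4*z) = z*(z - 3)*(z - 4)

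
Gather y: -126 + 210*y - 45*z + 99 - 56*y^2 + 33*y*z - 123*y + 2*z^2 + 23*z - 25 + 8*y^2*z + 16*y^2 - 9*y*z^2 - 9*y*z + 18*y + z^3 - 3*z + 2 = y^2*(8*z - 40) + y*(-9*z^2 + 24*z + 105) + z^3 + 2*z^2 - 25*z - 50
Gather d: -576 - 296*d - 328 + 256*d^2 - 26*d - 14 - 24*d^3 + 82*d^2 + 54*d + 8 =-24*d^3 + 338*d^2 - 268*d - 910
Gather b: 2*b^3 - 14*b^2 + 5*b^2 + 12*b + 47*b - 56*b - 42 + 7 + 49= 2*b^3 - 9*b^2 + 3*b + 14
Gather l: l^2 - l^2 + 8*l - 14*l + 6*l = 0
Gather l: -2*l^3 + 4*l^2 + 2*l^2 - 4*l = -2*l^3 + 6*l^2 - 4*l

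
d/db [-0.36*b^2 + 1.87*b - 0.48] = 1.87 - 0.72*b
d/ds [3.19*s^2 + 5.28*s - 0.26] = 6.38*s + 5.28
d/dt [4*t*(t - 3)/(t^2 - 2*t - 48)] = 4*(t^2 - 96*t + 144)/(t^4 - 4*t^3 - 92*t^2 + 192*t + 2304)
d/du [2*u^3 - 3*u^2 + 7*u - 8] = 6*u^2 - 6*u + 7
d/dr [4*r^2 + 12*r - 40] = 8*r + 12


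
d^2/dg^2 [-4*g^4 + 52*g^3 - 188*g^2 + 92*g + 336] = -48*g^2 + 312*g - 376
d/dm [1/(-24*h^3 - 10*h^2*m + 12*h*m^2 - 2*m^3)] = (5*h^2 - 12*h*m + 3*m^2)/(2*(12*h^3 + 5*h^2*m - 6*h*m^2 + m^3)^2)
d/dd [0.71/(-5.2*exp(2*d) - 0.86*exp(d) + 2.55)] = (7.384*exp(d) + 0.6106)*exp(d)/(5.2*exp(2*d) + 0.86*exp(d) - 2.55)^2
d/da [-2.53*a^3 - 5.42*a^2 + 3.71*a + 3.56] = -7.59*a^2 - 10.84*a + 3.71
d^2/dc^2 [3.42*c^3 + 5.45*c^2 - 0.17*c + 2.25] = 20.52*c + 10.9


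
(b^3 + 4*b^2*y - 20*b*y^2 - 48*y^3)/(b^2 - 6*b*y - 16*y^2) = (-b^2 - 2*b*y + 24*y^2)/(-b + 8*y)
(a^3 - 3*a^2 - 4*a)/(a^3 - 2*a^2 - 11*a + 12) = a*(a + 1)/(a^2 + 2*a - 3)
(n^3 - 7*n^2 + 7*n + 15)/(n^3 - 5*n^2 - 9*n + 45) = (n + 1)/(n + 3)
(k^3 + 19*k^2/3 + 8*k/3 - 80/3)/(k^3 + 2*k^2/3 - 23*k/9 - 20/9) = 3*(k^2 + 8*k + 16)/(3*k^2 + 7*k + 4)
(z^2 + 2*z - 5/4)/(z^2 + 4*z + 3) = (z^2 + 2*z - 5/4)/(z^2 + 4*z + 3)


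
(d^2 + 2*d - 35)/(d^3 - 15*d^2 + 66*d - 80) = (d + 7)/(d^2 - 10*d + 16)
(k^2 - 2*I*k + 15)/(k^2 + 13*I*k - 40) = (k^2 - 2*I*k + 15)/(k^2 + 13*I*k - 40)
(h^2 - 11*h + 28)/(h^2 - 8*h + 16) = (h - 7)/(h - 4)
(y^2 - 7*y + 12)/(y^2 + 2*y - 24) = (y - 3)/(y + 6)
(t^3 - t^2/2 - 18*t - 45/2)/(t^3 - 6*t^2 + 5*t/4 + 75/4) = 2*(t + 3)/(2*t - 5)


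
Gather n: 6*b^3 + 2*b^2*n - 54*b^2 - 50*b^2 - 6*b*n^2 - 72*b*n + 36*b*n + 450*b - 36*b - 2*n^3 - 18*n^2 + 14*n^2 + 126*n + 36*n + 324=6*b^3 - 104*b^2 + 414*b - 2*n^3 + n^2*(-6*b - 4) + n*(2*b^2 - 36*b + 162) + 324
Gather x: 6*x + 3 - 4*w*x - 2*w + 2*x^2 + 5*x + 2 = -2*w + 2*x^2 + x*(11 - 4*w) + 5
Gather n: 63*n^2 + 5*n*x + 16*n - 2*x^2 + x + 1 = 63*n^2 + n*(5*x + 16) - 2*x^2 + x + 1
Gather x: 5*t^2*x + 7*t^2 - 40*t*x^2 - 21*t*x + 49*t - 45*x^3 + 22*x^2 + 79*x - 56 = 7*t^2 + 49*t - 45*x^3 + x^2*(22 - 40*t) + x*(5*t^2 - 21*t + 79) - 56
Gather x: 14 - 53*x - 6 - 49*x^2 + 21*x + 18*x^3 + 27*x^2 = 18*x^3 - 22*x^2 - 32*x + 8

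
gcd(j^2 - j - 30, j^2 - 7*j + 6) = j - 6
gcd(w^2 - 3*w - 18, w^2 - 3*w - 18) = w^2 - 3*w - 18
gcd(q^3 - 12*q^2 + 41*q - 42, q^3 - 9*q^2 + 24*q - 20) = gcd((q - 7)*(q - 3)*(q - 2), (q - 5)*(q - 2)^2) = q - 2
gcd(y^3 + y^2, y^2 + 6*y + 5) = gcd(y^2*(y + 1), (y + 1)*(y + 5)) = y + 1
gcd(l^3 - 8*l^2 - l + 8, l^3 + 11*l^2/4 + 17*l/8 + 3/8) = l + 1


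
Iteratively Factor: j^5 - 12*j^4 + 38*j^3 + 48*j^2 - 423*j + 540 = (j + 3)*(j^4 - 15*j^3 + 83*j^2 - 201*j + 180) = (j - 5)*(j + 3)*(j^3 - 10*j^2 + 33*j - 36) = (j - 5)*(j - 3)*(j + 3)*(j^2 - 7*j + 12) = (j - 5)*(j - 3)^2*(j + 3)*(j - 4)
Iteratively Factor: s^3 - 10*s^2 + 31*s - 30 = (s - 5)*(s^2 - 5*s + 6) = (s - 5)*(s - 2)*(s - 3)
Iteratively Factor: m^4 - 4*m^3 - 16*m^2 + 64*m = (m)*(m^3 - 4*m^2 - 16*m + 64) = m*(m - 4)*(m^2 - 16) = m*(m - 4)^2*(m + 4)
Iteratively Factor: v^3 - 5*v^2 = (v)*(v^2 - 5*v) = v^2*(v - 5)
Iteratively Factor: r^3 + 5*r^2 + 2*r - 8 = (r + 2)*(r^2 + 3*r - 4) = (r + 2)*(r + 4)*(r - 1)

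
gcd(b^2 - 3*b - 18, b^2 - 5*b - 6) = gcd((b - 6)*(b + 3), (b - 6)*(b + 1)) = b - 6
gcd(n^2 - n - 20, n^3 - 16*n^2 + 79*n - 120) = n - 5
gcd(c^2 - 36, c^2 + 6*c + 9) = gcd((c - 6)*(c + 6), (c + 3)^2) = 1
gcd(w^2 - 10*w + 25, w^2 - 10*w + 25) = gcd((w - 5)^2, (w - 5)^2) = w^2 - 10*w + 25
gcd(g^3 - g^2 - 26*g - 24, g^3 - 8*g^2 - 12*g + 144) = g^2 - 2*g - 24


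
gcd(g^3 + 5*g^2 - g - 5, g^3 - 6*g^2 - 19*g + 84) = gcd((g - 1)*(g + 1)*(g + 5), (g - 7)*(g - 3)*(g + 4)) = 1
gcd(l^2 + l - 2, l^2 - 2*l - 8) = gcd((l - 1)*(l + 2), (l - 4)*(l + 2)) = l + 2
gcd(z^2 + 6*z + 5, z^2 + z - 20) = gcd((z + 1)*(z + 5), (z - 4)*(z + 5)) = z + 5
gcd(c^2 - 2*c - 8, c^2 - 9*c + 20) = c - 4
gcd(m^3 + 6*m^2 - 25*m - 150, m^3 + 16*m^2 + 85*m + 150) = m^2 + 11*m + 30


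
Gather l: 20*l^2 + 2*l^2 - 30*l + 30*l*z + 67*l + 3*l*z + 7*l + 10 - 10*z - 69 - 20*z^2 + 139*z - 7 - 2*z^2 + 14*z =22*l^2 + l*(33*z + 44) - 22*z^2 + 143*z - 66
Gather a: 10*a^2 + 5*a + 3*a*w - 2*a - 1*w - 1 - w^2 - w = 10*a^2 + a*(3*w + 3) - w^2 - 2*w - 1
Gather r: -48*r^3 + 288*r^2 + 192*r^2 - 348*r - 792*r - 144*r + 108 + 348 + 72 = -48*r^3 + 480*r^2 - 1284*r + 528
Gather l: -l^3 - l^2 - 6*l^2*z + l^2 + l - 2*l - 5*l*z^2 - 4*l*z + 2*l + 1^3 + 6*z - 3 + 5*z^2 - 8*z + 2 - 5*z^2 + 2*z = -l^3 - 6*l^2*z + l*(-5*z^2 - 4*z + 1)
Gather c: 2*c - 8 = 2*c - 8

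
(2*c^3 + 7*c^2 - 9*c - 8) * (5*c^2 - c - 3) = 10*c^5 + 33*c^4 - 58*c^3 - 52*c^2 + 35*c + 24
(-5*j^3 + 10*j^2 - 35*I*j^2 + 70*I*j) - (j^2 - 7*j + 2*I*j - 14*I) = -5*j^3 + 9*j^2 - 35*I*j^2 + 7*j + 68*I*j + 14*I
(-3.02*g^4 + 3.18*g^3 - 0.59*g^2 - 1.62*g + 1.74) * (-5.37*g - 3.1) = 16.2174*g^5 - 7.7146*g^4 - 6.6897*g^3 + 10.5284*g^2 - 4.3218*g - 5.394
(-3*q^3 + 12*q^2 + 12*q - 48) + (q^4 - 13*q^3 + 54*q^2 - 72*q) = q^4 - 16*q^3 + 66*q^2 - 60*q - 48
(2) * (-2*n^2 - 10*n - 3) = -4*n^2 - 20*n - 6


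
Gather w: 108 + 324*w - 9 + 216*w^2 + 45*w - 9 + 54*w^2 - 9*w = 270*w^2 + 360*w + 90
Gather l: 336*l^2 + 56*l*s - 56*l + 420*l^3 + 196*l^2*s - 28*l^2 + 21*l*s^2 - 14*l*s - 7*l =420*l^3 + l^2*(196*s + 308) + l*(21*s^2 + 42*s - 63)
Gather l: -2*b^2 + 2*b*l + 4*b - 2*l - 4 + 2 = -2*b^2 + 4*b + l*(2*b - 2) - 2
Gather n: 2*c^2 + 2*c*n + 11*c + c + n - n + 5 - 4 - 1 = 2*c^2 + 2*c*n + 12*c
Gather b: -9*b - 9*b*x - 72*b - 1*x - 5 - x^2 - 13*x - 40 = b*(-9*x - 81) - x^2 - 14*x - 45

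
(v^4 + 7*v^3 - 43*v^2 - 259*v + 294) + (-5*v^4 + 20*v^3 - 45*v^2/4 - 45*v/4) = -4*v^4 + 27*v^3 - 217*v^2/4 - 1081*v/4 + 294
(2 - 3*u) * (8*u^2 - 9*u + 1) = -24*u^3 + 43*u^2 - 21*u + 2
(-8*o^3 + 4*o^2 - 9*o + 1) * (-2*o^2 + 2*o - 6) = 16*o^5 - 24*o^4 + 74*o^3 - 44*o^2 + 56*o - 6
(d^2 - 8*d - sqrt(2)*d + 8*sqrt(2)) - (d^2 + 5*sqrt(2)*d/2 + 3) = -8*d - 7*sqrt(2)*d/2 - 3 + 8*sqrt(2)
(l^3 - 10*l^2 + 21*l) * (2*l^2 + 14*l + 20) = 2*l^5 - 6*l^4 - 78*l^3 + 94*l^2 + 420*l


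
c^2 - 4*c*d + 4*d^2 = (c - 2*d)^2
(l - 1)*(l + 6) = l^2 + 5*l - 6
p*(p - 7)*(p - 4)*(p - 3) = p^4 - 14*p^3 + 61*p^2 - 84*p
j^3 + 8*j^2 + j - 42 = (j - 2)*(j + 3)*(j + 7)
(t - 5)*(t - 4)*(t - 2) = t^3 - 11*t^2 + 38*t - 40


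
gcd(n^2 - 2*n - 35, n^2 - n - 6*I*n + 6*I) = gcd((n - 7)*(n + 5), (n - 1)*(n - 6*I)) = 1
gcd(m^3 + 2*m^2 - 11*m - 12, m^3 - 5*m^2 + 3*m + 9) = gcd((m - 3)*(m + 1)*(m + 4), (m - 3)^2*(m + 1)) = m^2 - 2*m - 3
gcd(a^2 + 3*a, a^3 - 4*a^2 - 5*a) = a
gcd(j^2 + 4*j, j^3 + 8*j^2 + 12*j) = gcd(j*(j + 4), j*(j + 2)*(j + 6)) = j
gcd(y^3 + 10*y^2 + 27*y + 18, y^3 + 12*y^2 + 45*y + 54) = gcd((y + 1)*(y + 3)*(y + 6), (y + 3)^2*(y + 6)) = y^2 + 9*y + 18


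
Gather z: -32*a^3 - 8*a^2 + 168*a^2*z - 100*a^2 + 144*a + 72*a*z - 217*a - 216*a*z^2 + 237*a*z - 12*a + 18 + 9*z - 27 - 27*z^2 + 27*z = -32*a^3 - 108*a^2 - 85*a + z^2*(-216*a - 27) + z*(168*a^2 + 309*a + 36) - 9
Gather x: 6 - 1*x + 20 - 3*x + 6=32 - 4*x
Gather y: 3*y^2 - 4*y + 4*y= 3*y^2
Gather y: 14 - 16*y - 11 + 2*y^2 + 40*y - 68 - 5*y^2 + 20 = -3*y^2 + 24*y - 45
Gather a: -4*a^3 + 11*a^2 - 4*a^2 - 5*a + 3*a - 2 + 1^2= -4*a^3 + 7*a^2 - 2*a - 1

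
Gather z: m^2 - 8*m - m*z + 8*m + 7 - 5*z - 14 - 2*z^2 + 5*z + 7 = m^2 - m*z - 2*z^2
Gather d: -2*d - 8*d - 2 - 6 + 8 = -10*d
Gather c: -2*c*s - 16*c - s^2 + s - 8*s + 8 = c*(-2*s - 16) - s^2 - 7*s + 8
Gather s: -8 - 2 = -10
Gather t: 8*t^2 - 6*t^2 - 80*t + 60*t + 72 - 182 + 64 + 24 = 2*t^2 - 20*t - 22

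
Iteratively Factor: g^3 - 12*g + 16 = (g - 2)*(g^2 + 2*g - 8) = (g - 2)^2*(g + 4)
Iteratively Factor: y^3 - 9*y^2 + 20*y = (y - 5)*(y^2 - 4*y) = (y - 5)*(y - 4)*(y)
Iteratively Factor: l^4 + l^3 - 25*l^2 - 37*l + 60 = (l + 4)*(l^3 - 3*l^2 - 13*l + 15) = (l - 1)*(l + 4)*(l^2 - 2*l - 15) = (l - 5)*(l - 1)*(l + 4)*(l + 3)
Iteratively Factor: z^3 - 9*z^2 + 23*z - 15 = (z - 3)*(z^2 - 6*z + 5) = (z - 3)*(z - 1)*(z - 5)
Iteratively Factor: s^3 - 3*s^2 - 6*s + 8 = (s - 1)*(s^2 - 2*s - 8) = (s - 1)*(s + 2)*(s - 4)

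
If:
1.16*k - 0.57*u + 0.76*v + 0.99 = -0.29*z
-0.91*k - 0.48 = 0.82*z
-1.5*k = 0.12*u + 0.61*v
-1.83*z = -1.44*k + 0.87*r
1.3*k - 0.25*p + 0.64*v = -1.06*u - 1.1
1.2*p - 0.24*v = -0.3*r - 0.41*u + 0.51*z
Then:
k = 1.92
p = -3.70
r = 8.88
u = -1.61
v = -4.40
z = -2.71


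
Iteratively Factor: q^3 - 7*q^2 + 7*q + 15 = (q - 5)*(q^2 - 2*q - 3) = (q - 5)*(q - 3)*(q + 1)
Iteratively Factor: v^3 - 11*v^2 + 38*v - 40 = (v - 5)*(v^2 - 6*v + 8) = (v - 5)*(v - 2)*(v - 4)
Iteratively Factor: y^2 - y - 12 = (y + 3)*(y - 4)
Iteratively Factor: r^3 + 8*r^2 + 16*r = (r + 4)*(r^2 + 4*r) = (r + 4)^2*(r)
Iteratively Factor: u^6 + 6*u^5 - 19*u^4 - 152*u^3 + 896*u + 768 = (u + 4)*(u^5 + 2*u^4 - 27*u^3 - 44*u^2 + 176*u + 192) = (u + 4)^2*(u^4 - 2*u^3 - 19*u^2 + 32*u + 48) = (u - 4)*(u + 4)^2*(u^3 + 2*u^2 - 11*u - 12) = (u - 4)*(u + 1)*(u + 4)^2*(u^2 + u - 12) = (u - 4)*(u + 1)*(u + 4)^3*(u - 3)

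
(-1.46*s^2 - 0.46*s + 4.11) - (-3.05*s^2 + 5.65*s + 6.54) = 1.59*s^2 - 6.11*s - 2.43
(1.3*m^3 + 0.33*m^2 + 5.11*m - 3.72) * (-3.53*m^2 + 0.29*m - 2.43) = -4.589*m^5 - 0.7879*m^4 - 21.1016*m^3 + 13.8116*m^2 - 13.4961*m + 9.0396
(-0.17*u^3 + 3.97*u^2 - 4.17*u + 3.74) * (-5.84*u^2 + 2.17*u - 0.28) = 0.9928*u^5 - 23.5537*u^4 + 33.0153*u^3 - 32.0021*u^2 + 9.2834*u - 1.0472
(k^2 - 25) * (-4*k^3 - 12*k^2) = -4*k^5 - 12*k^4 + 100*k^3 + 300*k^2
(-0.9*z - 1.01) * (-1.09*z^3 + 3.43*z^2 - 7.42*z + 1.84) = 0.981*z^4 - 1.9861*z^3 + 3.2137*z^2 + 5.8382*z - 1.8584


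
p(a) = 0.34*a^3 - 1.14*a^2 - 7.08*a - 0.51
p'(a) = 1.02*a^2 - 2.28*a - 7.08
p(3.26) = -23.93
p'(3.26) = -3.67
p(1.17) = -9.81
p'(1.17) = -8.35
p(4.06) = -25.29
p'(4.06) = 0.48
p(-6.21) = -81.93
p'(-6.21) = 46.41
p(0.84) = -7.06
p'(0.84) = -8.28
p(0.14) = -1.52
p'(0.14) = -7.38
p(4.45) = -24.63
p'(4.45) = 2.97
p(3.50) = -24.68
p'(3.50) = -2.56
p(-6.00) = -72.51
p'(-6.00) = 43.32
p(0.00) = -0.51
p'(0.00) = -7.08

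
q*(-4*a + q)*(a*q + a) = -4*a^2*q^2 - 4*a^2*q + a*q^3 + a*q^2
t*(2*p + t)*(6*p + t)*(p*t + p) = 12*p^3*t^2 + 12*p^3*t + 8*p^2*t^3 + 8*p^2*t^2 + p*t^4 + p*t^3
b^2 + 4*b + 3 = (b + 1)*(b + 3)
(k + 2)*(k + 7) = k^2 + 9*k + 14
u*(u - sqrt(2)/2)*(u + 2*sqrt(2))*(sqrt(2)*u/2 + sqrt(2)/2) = sqrt(2)*u^4/2 + sqrt(2)*u^3/2 + 3*u^3/2 - sqrt(2)*u^2 + 3*u^2/2 - sqrt(2)*u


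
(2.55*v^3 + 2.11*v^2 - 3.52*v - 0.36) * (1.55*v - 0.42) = 3.9525*v^4 + 2.1995*v^3 - 6.3422*v^2 + 0.9204*v + 0.1512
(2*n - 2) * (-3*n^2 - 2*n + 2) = -6*n^3 + 2*n^2 + 8*n - 4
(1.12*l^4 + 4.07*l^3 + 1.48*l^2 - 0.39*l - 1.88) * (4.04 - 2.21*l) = -2.4752*l^5 - 4.4699*l^4 + 13.172*l^3 + 6.8411*l^2 + 2.5792*l - 7.5952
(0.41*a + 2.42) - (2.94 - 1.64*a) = 2.05*a - 0.52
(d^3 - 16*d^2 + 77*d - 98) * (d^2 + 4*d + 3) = d^5 - 12*d^4 + 16*d^3 + 162*d^2 - 161*d - 294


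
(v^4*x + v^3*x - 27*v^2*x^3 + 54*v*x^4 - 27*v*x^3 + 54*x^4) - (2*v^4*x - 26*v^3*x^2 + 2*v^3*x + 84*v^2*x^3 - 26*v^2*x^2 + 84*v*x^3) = -v^4*x + 26*v^3*x^2 - v^3*x - 111*v^2*x^3 + 26*v^2*x^2 + 54*v*x^4 - 111*v*x^3 + 54*x^4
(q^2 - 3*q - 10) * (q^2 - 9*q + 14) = q^4 - 12*q^3 + 31*q^2 + 48*q - 140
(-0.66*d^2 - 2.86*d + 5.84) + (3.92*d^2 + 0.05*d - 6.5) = 3.26*d^2 - 2.81*d - 0.66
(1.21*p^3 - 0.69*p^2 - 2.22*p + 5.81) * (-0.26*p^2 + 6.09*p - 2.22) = -0.3146*p^5 + 7.5483*p^4 - 6.3111*p^3 - 13.4986*p^2 + 40.3113*p - 12.8982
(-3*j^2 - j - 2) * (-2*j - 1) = 6*j^3 + 5*j^2 + 5*j + 2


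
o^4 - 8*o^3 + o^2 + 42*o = o*(o - 7)*(o - 3)*(o + 2)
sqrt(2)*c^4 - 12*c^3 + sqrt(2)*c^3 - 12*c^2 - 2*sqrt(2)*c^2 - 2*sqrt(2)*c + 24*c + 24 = (c - 6*sqrt(2))*(c - sqrt(2))*(c + sqrt(2))*(sqrt(2)*c + sqrt(2))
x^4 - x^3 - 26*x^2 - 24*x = x*(x - 6)*(x + 1)*(x + 4)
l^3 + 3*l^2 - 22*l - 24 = (l - 4)*(l + 1)*(l + 6)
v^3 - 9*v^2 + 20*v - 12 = (v - 6)*(v - 2)*(v - 1)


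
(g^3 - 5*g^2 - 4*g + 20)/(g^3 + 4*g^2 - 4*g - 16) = (g - 5)/(g + 4)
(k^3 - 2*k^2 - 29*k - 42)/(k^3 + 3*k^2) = 1 - 5/k - 14/k^2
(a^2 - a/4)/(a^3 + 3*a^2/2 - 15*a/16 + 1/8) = 4*a/(4*a^2 + 7*a - 2)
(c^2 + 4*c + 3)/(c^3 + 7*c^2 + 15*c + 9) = 1/(c + 3)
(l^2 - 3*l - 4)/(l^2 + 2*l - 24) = (l + 1)/(l + 6)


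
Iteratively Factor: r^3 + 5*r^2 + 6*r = (r)*(r^2 + 5*r + 6) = r*(r + 2)*(r + 3)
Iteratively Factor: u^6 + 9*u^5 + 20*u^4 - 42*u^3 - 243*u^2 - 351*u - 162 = (u + 1)*(u^5 + 8*u^4 + 12*u^3 - 54*u^2 - 189*u - 162) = (u + 1)*(u + 2)*(u^4 + 6*u^3 - 54*u - 81) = (u + 1)*(u + 2)*(u + 3)*(u^3 + 3*u^2 - 9*u - 27) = (u - 3)*(u + 1)*(u + 2)*(u + 3)*(u^2 + 6*u + 9) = (u - 3)*(u + 1)*(u + 2)*(u + 3)^2*(u + 3)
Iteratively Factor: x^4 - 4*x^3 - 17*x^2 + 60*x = (x - 5)*(x^3 + x^2 - 12*x) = x*(x - 5)*(x^2 + x - 12) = x*(x - 5)*(x + 4)*(x - 3)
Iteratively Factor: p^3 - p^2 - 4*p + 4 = (p - 1)*(p^2 - 4) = (p - 2)*(p - 1)*(p + 2)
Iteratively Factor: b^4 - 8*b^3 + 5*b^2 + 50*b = (b - 5)*(b^3 - 3*b^2 - 10*b) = b*(b - 5)*(b^2 - 3*b - 10) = b*(b - 5)^2*(b + 2)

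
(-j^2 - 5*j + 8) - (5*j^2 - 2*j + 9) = -6*j^2 - 3*j - 1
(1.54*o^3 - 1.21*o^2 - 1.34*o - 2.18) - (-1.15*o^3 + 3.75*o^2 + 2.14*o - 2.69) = 2.69*o^3 - 4.96*o^2 - 3.48*o + 0.51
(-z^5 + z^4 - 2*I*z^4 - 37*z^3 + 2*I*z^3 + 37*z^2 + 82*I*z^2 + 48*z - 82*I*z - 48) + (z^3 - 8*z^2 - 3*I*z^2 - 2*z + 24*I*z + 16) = -z^5 + z^4 - 2*I*z^4 - 36*z^3 + 2*I*z^3 + 29*z^2 + 79*I*z^2 + 46*z - 58*I*z - 32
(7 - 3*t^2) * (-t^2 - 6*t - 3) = 3*t^4 + 18*t^3 + 2*t^2 - 42*t - 21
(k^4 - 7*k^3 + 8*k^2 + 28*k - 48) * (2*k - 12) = 2*k^5 - 26*k^4 + 100*k^3 - 40*k^2 - 432*k + 576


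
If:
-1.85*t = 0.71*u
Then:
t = -0.383783783783784*u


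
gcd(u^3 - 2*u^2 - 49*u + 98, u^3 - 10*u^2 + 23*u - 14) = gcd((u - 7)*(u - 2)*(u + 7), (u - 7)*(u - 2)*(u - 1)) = u^2 - 9*u + 14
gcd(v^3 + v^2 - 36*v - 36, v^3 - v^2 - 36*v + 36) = v^2 - 36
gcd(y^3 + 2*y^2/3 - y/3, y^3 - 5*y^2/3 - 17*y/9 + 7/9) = y^2 + 2*y/3 - 1/3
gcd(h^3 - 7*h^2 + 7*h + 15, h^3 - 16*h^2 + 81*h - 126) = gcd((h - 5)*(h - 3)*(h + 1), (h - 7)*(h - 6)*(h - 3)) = h - 3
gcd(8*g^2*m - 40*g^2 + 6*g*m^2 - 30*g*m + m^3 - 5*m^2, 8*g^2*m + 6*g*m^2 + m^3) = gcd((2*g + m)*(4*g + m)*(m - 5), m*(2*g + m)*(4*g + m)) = 8*g^2 + 6*g*m + m^2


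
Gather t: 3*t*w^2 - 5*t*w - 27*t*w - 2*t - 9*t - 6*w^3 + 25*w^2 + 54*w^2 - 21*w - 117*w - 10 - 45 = t*(3*w^2 - 32*w - 11) - 6*w^3 + 79*w^2 - 138*w - 55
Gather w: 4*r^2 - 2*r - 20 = 4*r^2 - 2*r - 20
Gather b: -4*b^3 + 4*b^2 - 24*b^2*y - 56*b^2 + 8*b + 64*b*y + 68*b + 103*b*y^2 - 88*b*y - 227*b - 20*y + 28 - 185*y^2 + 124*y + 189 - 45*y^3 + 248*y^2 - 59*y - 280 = -4*b^3 + b^2*(-24*y - 52) + b*(103*y^2 - 24*y - 151) - 45*y^3 + 63*y^2 + 45*y - 63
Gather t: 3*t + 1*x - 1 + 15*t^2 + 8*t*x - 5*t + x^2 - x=15*t^2 + t*(8*x - 2) + x^2 - 1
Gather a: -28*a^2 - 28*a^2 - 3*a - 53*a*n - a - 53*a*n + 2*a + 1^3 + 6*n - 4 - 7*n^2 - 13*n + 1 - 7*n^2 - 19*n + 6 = -56*a^2 + a*(-106*n - 2) - 14*n^2 - 26*n + 4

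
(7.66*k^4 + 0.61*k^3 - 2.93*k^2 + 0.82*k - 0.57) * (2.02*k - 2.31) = 15.4732*k^5 - 16.4624*k^4 - 7.3277*k^3 + 8.4247*k^2 - 3.0456*k + 1.3167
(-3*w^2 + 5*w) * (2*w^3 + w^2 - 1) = -6*w^5 + 7*w^4 + 5*w^3 + 3*w^2 - 5*w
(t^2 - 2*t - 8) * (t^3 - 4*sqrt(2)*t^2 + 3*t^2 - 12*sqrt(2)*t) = t^5 - 4*sqrt(2)*t^4 + t^4 - 14*t^3 - 4*sqrt(2)*t^3 - 24*t^2 + 56*sqrt(2)*t^2 + 96*sqrt(2)*t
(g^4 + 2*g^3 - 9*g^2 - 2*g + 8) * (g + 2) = g^5 + 4*g^4 - 5*g^3 - 20*g^2 + 4*g + 16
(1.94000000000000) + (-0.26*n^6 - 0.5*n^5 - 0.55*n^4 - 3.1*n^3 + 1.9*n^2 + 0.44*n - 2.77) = -0.26*n^6 - 0.5*n^5 - 0.55*n^4 - 3.1*n^3 + 1.9*n^2 + 0.44*n - 0.83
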